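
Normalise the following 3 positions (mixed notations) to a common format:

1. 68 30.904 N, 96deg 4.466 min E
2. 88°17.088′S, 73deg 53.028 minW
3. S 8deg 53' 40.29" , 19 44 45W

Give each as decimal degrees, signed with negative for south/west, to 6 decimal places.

Point 1:
  Latitude: 30.904′ = 0.515067°; total 68.5150667
  N → positive
  λ: 4.466′ = 0.074433°; total 96.0744333
  E ⇒ keep positive
Point 2:
  Lat: 88 + 17.088/60 = 88.2848000
  hemisphere S, so the sign is −
  λ: 73 + 53.028/60 = 73.8838000
  W → negative
Point 3:
  Latitude: 53′ + 40.29″ = 53.67150′; 8 + 53.67150/60 = 8.8945250
  S ⇒ negate
  λ: 19 + 44/60 + 45/3600 = 19.7458333
  hemisphere W, so the sign is −

1. 68.515067, 96.074433
2. -88.284800, -73.883800
3. -8.894525, -19.745833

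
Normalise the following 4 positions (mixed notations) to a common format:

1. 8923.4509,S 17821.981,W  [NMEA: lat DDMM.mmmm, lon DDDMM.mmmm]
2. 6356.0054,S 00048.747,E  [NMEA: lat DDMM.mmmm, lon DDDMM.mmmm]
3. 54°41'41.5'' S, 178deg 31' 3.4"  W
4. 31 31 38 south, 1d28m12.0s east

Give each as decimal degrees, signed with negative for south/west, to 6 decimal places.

Point 1:
  Lat: degrees = first 2 digits = 89, minutes = 23.4509; 89 + 23.4509/60 = 89.3908483
  hemisphere S, so the sign is −
  Longitude: split at 3 digits → 178° and 21.981′; 178 + 21.981/60 = 178.3663500
  hemisphere W, so the sign is −
Point 2:
  Latitude: degrees = first 2 digits = 63, minutes = 56.0054; 63 + 56.0054/60 = 63.9334233
  hemisphere S, so the sign is −
  Lon: split at 3 digits → 000° and 48.747′; 0 + 48.747/60 = 0.8124500
  E → positive
Point 3:
  φ: 54 + 41/60 + 41.5/3600 = 54.6948611
  hemisphere S, so the sign is −
  Lon: 178 + 31/60 + 3.4/3600 = 178.5176111
  hemisphere W, so the sign is −
Point 4:
  φ: 31′ + 38″ = 31.63333′; 31 + 31.63333/60 = 31.5272222
  S → negative
  λ: 28′ + 12″ = 28.20000′; 1 + 28.20000/60 = 1.4700000
  E ⇒ keep positive

1. -89.390848, -178.366350
2. -63.933423, 0.812450
3. -54.694861, -178.517611
4. -31.527222, 1.470000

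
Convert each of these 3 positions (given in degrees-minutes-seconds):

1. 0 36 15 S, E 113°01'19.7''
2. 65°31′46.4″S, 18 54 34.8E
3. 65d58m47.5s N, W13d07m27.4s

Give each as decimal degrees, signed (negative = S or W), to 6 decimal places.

1. -0.604167, 113.022139
2. -65.529556, 18.909667
3. 65.979861, -13.124278

Point 1:
  Latitude: 36′ + 15″ = 36.25000′; 0 + 36.25000/60 = 0.6041667
  S → negative
  Longitude: 113° + 1/60 + 19.7/3600 = 113 + 0.016667 + 0.005472 = 113.0221389
  E ⇒ keep positive
Point 2:
  Lat: 31′ + 46.4″ = 31.77333′; 65 + 31.77333/60 = 65.5295556
  hemisphere S, so the sign is −
  Lon: 18° + 54/60 + 34.8/3600 = 18 + 0.900000 + 0.009667 = 18.9096667
  E ⇒ keep positive
Point 3:
  φ: 58′ + 47.5″ = 58.79167′; 65 + 58.79167/60 = 65.9798611
  N ⇒ keep positive
  Lon: 7′ + 27.4″ = 7.45667′; 13 + 7.45667/60 = 13.1242778
  W → negative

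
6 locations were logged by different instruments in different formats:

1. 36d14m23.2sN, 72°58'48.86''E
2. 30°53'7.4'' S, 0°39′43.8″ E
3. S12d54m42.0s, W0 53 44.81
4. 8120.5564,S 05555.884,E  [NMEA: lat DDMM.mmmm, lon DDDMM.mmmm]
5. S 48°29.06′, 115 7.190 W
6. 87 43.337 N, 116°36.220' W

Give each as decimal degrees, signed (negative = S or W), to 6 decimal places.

Point 1:
  φ: 14′ + 23.2″ = 14.38667′; 36 + 14.38667/60 = 36.2397778
  N → positive
  Lon: 72° + 58/60 + 48.86/3600 = 72 + 0.966667 + 0.013572 = 72.9802389
  E → positive
Point 2:
  Latitude: 53′ + 7.4″ = 53.12333′; 30 + 53.12333/60 = 30.8853889
  S ⇒ negate
  Lon: 0 + 39/60 + 43.8/3600 = 0.6621667
  E ⇒ keep positive
Point 3:
  Lat: 54′ + 42″ = 54.70000′; 12 + 54.70000/60 = 12.9116667
  hemisphere S, so the sign is −
  λ: 0° + 53/60 + 44.81/3600 = 0 + 0.883333 + 0.012447 = 0.8957806
  hemisphere W, so the sign is −
Point 4:
  Latitude: split at 2 digits → 81° and 20.5564′; 81 + 20.5564/60 = 81.3426067
  hemisphere S, so the sign is −
  Lon: split at 3 digits → 055° and 55.884′; 55 + 55.884/60 = 55.9314000
  E ⇒ keep positive
Point 5:
  φ: 48 + 29.06/60 = 48.4843333
  hemisphere S, so the sign is −
  Longitude: 115 + 7.19/60 = 115.1198333
  W → negative
Point 6:
  φ: 87 + 43.337/60 = 87.7222833
  N → positive
  Longitude: 36.22′ = 0.603667°; total 116.6036667
  hemisphere W, so the sign is −

1. 36.239778, 72.980239
2. -30.885389, 0.662167
3. -12.911667, -0.895781
4. -81.342607, 55.931400
5. -48.484333, -115.119833
6. 87.722283, -116.603667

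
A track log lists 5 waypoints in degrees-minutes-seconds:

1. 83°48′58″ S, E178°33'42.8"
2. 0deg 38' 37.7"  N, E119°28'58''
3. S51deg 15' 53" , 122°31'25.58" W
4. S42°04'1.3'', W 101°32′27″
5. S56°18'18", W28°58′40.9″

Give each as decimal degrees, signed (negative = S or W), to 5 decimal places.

1. -83.81611, 178.56189
2. 0.64381, 119.48278
3. -51.26472, -122.52377
4. -42.06703, -101.54083
5. -56.30500, -28.97803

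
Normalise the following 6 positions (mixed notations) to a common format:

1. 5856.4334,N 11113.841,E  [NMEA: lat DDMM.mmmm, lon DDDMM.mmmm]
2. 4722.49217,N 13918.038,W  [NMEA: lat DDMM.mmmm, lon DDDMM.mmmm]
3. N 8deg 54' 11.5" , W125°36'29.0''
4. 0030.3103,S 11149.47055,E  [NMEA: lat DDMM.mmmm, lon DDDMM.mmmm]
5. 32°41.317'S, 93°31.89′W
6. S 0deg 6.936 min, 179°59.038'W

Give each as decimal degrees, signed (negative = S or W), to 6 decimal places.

Point 1:
  Lat: split at 2 digits → 58° and 56.4334′; 58 + 56.4334/60 = 58.9405567
  N → positive
  Lon: degrees = first 3 digits = 111, minutes = 13.841; 111 + 13.841/60 = 111.2306833
  E → positive
Point 2:
  Lat: degrees = first 2 digits = 47, minutes = 22.49217; 47 + 22.49217/60 = 47.3748695
  N → positive
  λ: split at 3 digits → 139° and 18.038′; 139 + 18.038/60 = 139.3006333
  hemisphere W, so the sign is −
Point 3:
  Lat: 8 + 54/60 + 11.5/3600 = 8.9031944
  N → positive
  Lon: 125 + 36/60 + 29/3600 = 125.6080556
  W ⇒ negate
Point 4:
  Lat: split at 2 digits → 00° and 30.3103′; 0 + 30.3103/60 = 0.5051717
  S ⇒ negate
  λ: split at 3 digits → 111° and 49.47055′; 111 + 49.47055/60 = 111.8245092
  E ⇒ keep positive
Point 5:
  φ: 41.317′ = 0.688617°; total 32.6886167
  S → negative
  Lon: 93 + 31.89/60 = 93.5315000
  W ⇒ negate
Point 6:
  φ: 6.936′ = 0.115600°; total 0.1156000
  S → negative
  Longitude: 59.038′ = 0.983967°; total 179.9839667
  W ⇒ negate

1. 58.940557, 111.230683
2. 47.374870, -139.300633
3. 8.903194, -125.608056
4. -0.505172, 111.824509
5. -32.688617, -93.531500
6. -0.115600, -179.983967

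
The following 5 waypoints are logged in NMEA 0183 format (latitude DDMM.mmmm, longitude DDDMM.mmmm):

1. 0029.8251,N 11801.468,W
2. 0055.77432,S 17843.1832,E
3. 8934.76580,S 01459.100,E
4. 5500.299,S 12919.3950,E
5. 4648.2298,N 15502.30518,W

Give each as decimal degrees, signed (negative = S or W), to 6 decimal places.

1. 0.497085, -118.024467
2. -0.929572, 178.719720
3. -89.579430, 14.985000
4. -55.004983, 129.323250
5. 46.803830, -155.038420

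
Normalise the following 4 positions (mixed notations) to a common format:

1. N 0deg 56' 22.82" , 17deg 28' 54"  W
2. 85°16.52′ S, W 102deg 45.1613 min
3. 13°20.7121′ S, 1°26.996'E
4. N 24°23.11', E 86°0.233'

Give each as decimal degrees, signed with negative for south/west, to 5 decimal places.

1. 0.93967, -17.48167
2. -85.27533, -102.75269
3. -13.34520, 1.44993
4. 24.38517, 86.00388

Point 1:
  φ: 56′ + 22.82″ = 56.38033′; 0 + 56.38033/60 = 0.939672
  N ⇒ keep positive
  λ: 28′ + 54″ = 28.90000′; 17 + 28.90000/60 = 17.481667
  W ⇒ negate
Point 2:
  φ: 16.52′ = 0.275333°; total 85.275333
  hemisphere S, so the sign is −
  Longitude: 45.1613′ = 0.752688°; total 102.752688
  W → negative
Point 3:
  φ: 13 + 20.7121/60 = 13.345202
  hemisphere S, so the sign is −
  Longitude: 26.996′ = 0.449933°; total 1.449933
  E → positive
Point 4:
  φ: 24 + 23.11/60 = 24.385167
  N ⇒ keep positive
  Longitude: 86 + 0.233/60 = 86.003883
  E → positive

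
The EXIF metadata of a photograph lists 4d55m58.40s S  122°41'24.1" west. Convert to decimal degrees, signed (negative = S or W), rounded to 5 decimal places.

-4.93289, -122.69003

Latitude: 4° + 55/60 + 58.4/3600 = 4 + 0.916667 + 0.016222 = 4.932889
S → negative
Longitude: 122 + 41/60 + 24.1/3600 = 122.690028
W ⇒ negate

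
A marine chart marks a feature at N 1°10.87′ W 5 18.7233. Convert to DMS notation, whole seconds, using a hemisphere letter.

1°10′52″ N, 5°18′43″ W

φ: fractional minutes 0.87000 × 60 = 52.20″
Longitude: fractional minutes 0.72330 × 60 = 43.40″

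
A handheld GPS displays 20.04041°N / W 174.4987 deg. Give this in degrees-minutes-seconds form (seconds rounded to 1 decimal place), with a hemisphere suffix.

20°02′25.5″ N, 174°29′55.3″ W

Lat: 0.040410° → 2.42460′; 0.42460 × 60 = 25.476″
Lon: 0.498700 × 60 = 29.92200′ → 29′, remainder × 60 = 55.320″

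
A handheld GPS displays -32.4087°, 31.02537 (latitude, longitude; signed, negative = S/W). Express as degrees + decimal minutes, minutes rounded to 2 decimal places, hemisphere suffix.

32° 24.52′ S, 31° 1.52′ E

Latitude is negative → S; |value| = 32.408700
Lat: minutes = (32.408700 − 32) × 60 = 24.5220
Longitude: 31° + 0.025370 × 60 = 31° 1.5222′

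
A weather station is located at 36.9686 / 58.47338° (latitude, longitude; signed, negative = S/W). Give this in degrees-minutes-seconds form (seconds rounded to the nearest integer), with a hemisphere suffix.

Lat: whole degrees 36; 58.11600′ → 58′ and 6.96″
λ: 0.473380 × 60 = 28.40280′ → 28′, remainder × 60 = 24.17″

36°58′7″ N, 58°28′24″ E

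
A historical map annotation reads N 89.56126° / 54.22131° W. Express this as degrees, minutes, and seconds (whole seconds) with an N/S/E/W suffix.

Latitude: whole degrees 89; 33.67560′ → 33′ and 40.54″
Longitude: whole degrees 54; 13.27860′ → 13′ and 16.72″

89°33′41″ N, 54°13′17″ W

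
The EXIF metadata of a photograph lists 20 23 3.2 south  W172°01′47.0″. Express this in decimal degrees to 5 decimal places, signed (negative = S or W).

Lat: 20° + 23/60 + 3.2/3600 = 20 + 0.383333 + 0.000889 = 20.384222
S → negative
λ: 172° + 1/60 + 47/3600 = 172 + 0.016667 + 0.013056 = 172.029722
W ⇒ negate

-20.38422, -172.02972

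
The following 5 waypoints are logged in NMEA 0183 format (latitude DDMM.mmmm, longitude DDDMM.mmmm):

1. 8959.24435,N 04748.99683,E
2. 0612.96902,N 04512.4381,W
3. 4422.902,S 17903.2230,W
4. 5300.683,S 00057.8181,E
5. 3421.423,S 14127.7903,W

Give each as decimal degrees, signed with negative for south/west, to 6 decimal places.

Point 1:
  Lat: degrees = first 2 digits = 89, minutes = 59.24435; 89 + 59.24435/60 = 89.9874058
  N ⇒ keep positive
  λ: split at 3 digits → 047° and 48.99683′; 47 + 48.99683/60 = 47.8166138
  E ⇒ keep positive
Point 2:
  Lat: degrees = first 2 digits = 6, minutes = 12.96902; 6 + 12.96902/60 = 6.2161503
  N ⇒ keep positive
  Longitude: degrees = first 3 digits = 45, minutes = 12.4381; 45 + 12.4381/60 = 45.2073017
  W → negative
Point 3:
  φ: split at 2 digits → 44° and 22.902′; 44 + 22.902/60 = 44.3817000
  S ⇒ negate
  Longitude: split at 3 digits → 179° and 3.223′; 179 + 3.223/60 = 179.0537167
  W ⇒ negate
Point 4:
  Lat: degrees = first 2 digits = 53, minutes = 0.683; 53 + 0.683/60 = 53.0113833
  hemisphere S, so the sign is −
  Lon: split at 3 digits → 000° and 57.8181′; 0 + 57.8181/60 = 0.9636350
  E ⇒ keep positive
Point 5:
  Latitude: split at 2 digits → 34° and 21.423′; 34 + 21.423/60 = 34.3570500
  S → negative
  Longitude: split at 3 digits → 141° and 27.7903′; 141 + 27.7903/60 = 141.4631717
  W ⇒ negate

1. 89.987406, 47.816614
2. 6.216150, -45.207302
3. -44.381700, -179.053717
4. -53.011383, 0.963635
5. -34.357050, -141.463172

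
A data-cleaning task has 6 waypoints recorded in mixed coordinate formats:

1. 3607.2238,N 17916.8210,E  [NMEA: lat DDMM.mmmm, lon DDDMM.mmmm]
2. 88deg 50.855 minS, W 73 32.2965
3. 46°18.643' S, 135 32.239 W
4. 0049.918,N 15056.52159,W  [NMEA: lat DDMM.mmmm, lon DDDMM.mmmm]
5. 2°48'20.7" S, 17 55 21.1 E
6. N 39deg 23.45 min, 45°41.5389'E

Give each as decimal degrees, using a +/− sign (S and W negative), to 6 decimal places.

Point 1:
  Lat: degrees = first 2 digits = 36, minutes = 7.2238; 36 + 7.2238/60 = 36.1203967
  N ⇒ keep positive
  Longitude: split at 3 digits → 179° and 16.821′; 179 + 16.821/60 = 179.2803500
  E ⇒ keep positive
Point 2:
  Lat: 88 + 50.855/60 = 88.8475833
  S ⇒ negate
  λ: 32.2965′ = 0.538275°; total 73.5382750
  W ⇒ negate
Point 3:
  Latitude: 46 + 18.643/60 = 46.3107167
  S → negative
  λ: 32.239′ = 0.537317°; total 135.5373167
  hemisphere W, so the sign is −
Point 4:
  Lat: degrees = first 2 digits = 0, minutes = 49.918; 0 + 49.918/60 = 0.8319667
  N → positive
  Longitude: split at 3 digits → 150° and 56.52159′; 150 + 56.52159/60 = 150.9420265
  W → negative
Point 5:
  φ: 2° + 48/60 + 20.7/3600 = 2 + 0.800000 + 0.005750 = 2.8057500
  S ⇒ negate
  Longitude: 17 + 55/60 + 21.1/3600 = 17.9225278
  E → positive
Point 6:
  Lat: 23.45′ = 0.390833°; total 39.3908333
  N ⇒ keep positive
  Longitude: 41.5389′ = 0.692315°; total 45.6923150
  E ⇒ keep positive

1. 36.120397, 179.280350
2. -88.847583, -73.538275
3. -46.310717, -135.537317
4. 0.831967, -150.942027
5. -2.805750, 17.922528
6. 39.390833, 45.692315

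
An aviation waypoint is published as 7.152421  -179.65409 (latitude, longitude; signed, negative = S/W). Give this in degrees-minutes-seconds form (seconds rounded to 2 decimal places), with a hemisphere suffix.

7°09′8.72″ N, 179°39′14.72″ W

Lat: 0.152421 × 60 = 9.14526′ → 9′, remainder × 60 = 8.7156″
Longitude is negative → W; |value| = 179.654090
λ: 0.654090 × 60 = 39.24540′ → 39′, remainder × 60 = 14.7240″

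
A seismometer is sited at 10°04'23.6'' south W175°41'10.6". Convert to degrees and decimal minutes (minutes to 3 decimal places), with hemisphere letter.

10° 4.393′ S, 175° 41.177′ W

φ: 4 + 23.6/60 = 4.39333′
Longitude: 41 + 10.6/60 = 41.17667′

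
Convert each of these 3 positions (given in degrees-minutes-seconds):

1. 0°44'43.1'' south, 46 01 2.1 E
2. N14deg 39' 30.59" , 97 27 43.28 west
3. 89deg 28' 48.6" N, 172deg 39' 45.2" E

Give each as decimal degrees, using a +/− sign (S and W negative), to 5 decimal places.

1. -0.74531, 46.01725
2. 14.65850, -97.46202
3. 89.48017, 172.66256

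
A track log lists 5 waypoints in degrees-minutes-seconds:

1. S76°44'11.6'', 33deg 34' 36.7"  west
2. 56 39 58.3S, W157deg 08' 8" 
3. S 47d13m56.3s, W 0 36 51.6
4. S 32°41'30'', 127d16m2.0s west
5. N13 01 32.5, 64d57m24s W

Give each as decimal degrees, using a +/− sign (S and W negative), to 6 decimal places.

1. -76.736556, -33.576861
2. -56.666194, -157.135556
3. -47.232306, -0.614333
4. -32.691667, -127.267222
5. 13.025694, -64.956667

Point 1:
  Lat: 76 + 44/60 + 11.6/3600 = 76.7365556
  hemisphere S, so the sign is −
  Lon: 33° + 34/60 + 36.7/3600 = 33 + 0.566667 + 0.010194 = 33.5768611
  W → negative
Point 2:
  Lat: 56 + 39/60 + 58.3/3600 = 56.6661944
  S → negative
  Lon: 157 + 8/60 + 8/3600 = 157.1355556
  hemisphere W, so the sign is −
Point 3:
  φ: 47 + 13/60 + 56.3/3600 = 47.2323056
  S → negative
  λ: 0 + 36/60 + 51.6/3600 = 0.6143333
  W ⇒ negate
Point 4:
  φ: 32 + 41/60 + 30/3600 = 32.6916667
  S → negative
  Lon: 127° + 16/60 + 2/3600 = 127 + 0.266667 + 0.000556 = 127.2672222
  hemisphere W, so the sign is −
Point 5:
  φ: 13 + 1/60 + 32.5/3600 = 13.0256944
  N → positive
  λ: 64 + 57/60 + 24/3600 = 64.9566667
  W ⇒ negate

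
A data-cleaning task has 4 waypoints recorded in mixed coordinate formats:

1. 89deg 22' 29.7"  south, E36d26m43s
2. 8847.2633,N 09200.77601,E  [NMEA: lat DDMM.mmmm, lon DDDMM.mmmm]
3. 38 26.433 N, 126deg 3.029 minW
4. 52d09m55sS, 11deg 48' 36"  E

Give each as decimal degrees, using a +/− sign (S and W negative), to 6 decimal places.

Point 1:
  Lat: 89 + 22/60 + 29.7/3600 = 89.3749167
  S → negative
  Longitude: 36 + 26/60 + 43/3600 = 36.4452778
  E → positive
Point 2:
  Lat: degrees = first 2 digits = 88, minutes = 47.2633; 88 + 47.2633/60 = 88.7877217
  N → positive
  λ: degrees = first 3 digits = 92, minutes = 0.77601; 92 + 0.77601/60 = 92.0129335
  E → positive
Point 3:
  Latitude: 38 + 26.433/60 = 38.4405500
  N ⇒ keep positive
  Lon: 3.029′ = 0.050483°; total 126.0504833
  W → negative
Point 4:
  φ: 52 + 9/60 + 55/3600 = 52.1652778
  S → negative
  Longitude: 11° + 48/60 + 36/3600 = 11 + 0.800000 + 0.010000 = 11.8100000
  E ⇒ keep positive

1. -89.374917, 36.445278
2. 88.787722, 92.012934
3. 38.440550, -126.050483
4. -52.165278, 11.810000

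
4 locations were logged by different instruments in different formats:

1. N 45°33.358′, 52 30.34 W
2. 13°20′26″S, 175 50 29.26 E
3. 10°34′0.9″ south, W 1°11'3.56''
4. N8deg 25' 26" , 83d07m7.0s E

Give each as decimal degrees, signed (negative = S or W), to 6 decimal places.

Point 1:
  Latitude: 45 + 33.358/60 = 45.5559667
  N ⇒ keep positive
  Lon: 52 + 30.34/60 = 52.5056667
  W ⇒ negate
Point 2:
  Lat: 13 + 20/60 + 26/3600 = 13.3405556
  hemisphere S, so the sign is −
  Lon: 175° + 50/60 + 29.26/3600 = 175 + 0.833333 + 0.008128 = 175.8414611
  E ⇒ keep positive
Point 3:
  Latitude: 34′ + 0.9″ = 34.01500′; 10 + 34.01500/60 = 10.5669167
  hemisphere S, so the sign is −
  Lon: 1 + 11/60 + 3.56/3600 = 1.1843222
  W → negative
Point 4:
  φ: 8° + 25/60 + 26/3600 = 8 + 0.416667 + 0.007222 = 8.4238889
  N ⇒ keep positive
  λ: 83 + 7/60 + 7/3600 = 83.1186111
  E ⇒ keep positive

1. 45.555967, -52.505667
2. -13.340556, 175.841461
3. -10.566917, -1.184322
4. 8.423889, 83.118611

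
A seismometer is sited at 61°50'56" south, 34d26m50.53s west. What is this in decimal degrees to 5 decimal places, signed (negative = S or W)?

Lat: 61° + 50/60 + 56/3600 = 61 + 0.833333 + 0.015556 = 61.848889
S → negative
λ: 34 + 26/60 + 50.53/3600 = 34.447369
hemisphere W, so the sign is −

-61.84889, -34.44737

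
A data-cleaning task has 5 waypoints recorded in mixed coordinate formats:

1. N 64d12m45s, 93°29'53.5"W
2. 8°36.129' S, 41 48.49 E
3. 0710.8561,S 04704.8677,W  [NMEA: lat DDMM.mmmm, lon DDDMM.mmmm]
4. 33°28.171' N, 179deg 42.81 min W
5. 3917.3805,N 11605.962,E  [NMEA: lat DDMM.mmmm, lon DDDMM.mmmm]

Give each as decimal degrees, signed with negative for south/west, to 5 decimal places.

Point 1:
  Latitude: 12′ + 45″ = 12.75000′; 64 + 12.75000/60 = 64.212500
  N ⇒ keep positive
  Lon: 29′ + 53.5″ = 29.89167′; 93 + 29.89167/60 = 93.498194
  W ⇒ negate
Point 2:
  Lat: 8 + 36.129/60 = 8.602150
  S → negative
  λ: 48.49′ = 0.808167°; total 41.808167
  E ⇒ keep positive
Point 3:
  φ: degrees = first 2 digits = 7, minutes = 10.8561; 7 + 10.8561/60 = 7.180935
  S → negative
  Longitude: degrees = first 3 digits = 47, minutes = 4.8677; 47 + 4.8677/60 = 47.081128
  hemisphere W, so the sign is −
Point 4:
  φ: 28.171′ = 0.469517°; total 33.469517
  N ⇒ keep positive
  Longitude: 42.81′ = 0.713500°; total 179.713500
  W → negative
Point 5:
  φ: degrees = first 2 digits = 39, minutes = 17.3805; 39 + 17.3805/60 = 39.289675
  N → positive
  Lon: split at 3 digits → 116° and 5.962′; 116 + 5.962/60 = 116.099367
  E → positive

1. 64.21250, -93.49819
2. -8.60215, 41.80817
3. -7.18094, -47.08113
4. 33.46952, -179.71350
5. 39.28968, 116.09937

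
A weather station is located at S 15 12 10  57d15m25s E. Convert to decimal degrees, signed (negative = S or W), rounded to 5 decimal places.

Lat: 12′ + 10″ = 12.16667′; 15 + 12.16667/60 = 15.202778
S ⇒ negate
Longitude: 57 + 15/60 + 25/3600 = 57.256944
E ⇒ keep positive

-15.20278, 57.25694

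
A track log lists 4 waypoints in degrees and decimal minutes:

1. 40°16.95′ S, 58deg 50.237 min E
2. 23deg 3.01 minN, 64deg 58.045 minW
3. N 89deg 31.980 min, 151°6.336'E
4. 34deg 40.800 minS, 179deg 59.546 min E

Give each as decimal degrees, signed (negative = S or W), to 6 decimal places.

1. -40.282500, 58.837283
2. 23.050167, -64.967417
3. 89.533000, 151.105600
4. -34.680000, 179.992433

Point 1:
  φ: 16.95′ = 0.282500°; total 40.2825000
  hemisphere S, so the sign is −
  λ: 50.237′ = 0.837283°; total 58.8372833
  E ⇒ keep positive
Point 2:
  Lat: 23 + 3.01/60 = 23.0501667
  N ⇒ keep positive
  λ: 58.045′ = 0.967417°; total 64.9674167
  W ⇒ negate
Point 3:
  φ: 31.98′ = 0.533000°; total 89.5330000
  N ⇒ keep positive
  λ: 6.336′ = 0.105600°; total 151.1056000
  E ⇒ keep positive
Point 4:
  Latitude: 40.8′ = 0.680000°; total 34.6800000
  S ⇒ negate
  Longitude: 59.546′ = 0.992433°; total 179.9924333
  E ⇒ keep positive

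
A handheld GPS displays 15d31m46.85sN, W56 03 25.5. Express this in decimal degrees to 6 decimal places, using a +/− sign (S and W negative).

Lat: 15 + 31/60 + 46.85/3600 = 15.5296806
N ⇒ keep positive
Longitude: 56 + 3/60 + 25.5/3600 = 56.0570833
W ⇒ negate

15.529681, -56.057083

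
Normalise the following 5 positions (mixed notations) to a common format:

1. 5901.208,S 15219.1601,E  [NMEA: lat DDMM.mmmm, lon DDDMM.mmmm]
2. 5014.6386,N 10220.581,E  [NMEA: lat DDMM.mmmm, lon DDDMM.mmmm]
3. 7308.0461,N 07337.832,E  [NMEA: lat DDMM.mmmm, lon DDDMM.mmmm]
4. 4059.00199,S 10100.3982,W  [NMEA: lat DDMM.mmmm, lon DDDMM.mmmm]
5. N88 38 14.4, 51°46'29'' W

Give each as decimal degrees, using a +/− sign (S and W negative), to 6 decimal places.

Point 1:
  φ: split at 2 digits → 59° and 1.208′; 59 + 1.208/60 = 59.0201333
  S → negative
  Longitude: degrees = first 3 digits = 152, minutes = 19.1601; 152 + 19.1601/60 = 152.3193350
  E → positive
Point 2:
  Latitude: degrees = first 2 digits = 50, minutes = 14.6386; 50 + 14.6386/60 = 50.2439767
  N ⇒ keep positive
  Lon: degrees = first 3 digits = 102, minutes = 20.581; 102 + 20.581/60 = 102.3430167
  E ⇒ keep positive
Point 3:
  Lat: degrees = first 2 digits = 73, minutes = 8.0461; 73 + 8.0461/60 = 73.1341017
  N ⇒ keep positive
  Longitude: degrees = first 3 digits = 73, minutes = 37.832; 73 + 37.832/60 = 73.6305333
  E ⇒ keep positive
Point 4:
  Latitude: degrees = first 2 digits = 40, minutes = 59.00199; 40 + 59.00199/60 = 40.9833665
  S → negative
  Lon: degrees = first 3 digits = 101, minutes = 0.3982; 101 + 0.3982/60 = 101.0066367
  hemisphere W, so the sign is −
Point 5:
  Lat: 88° + 38/60 + 14.4/3600 = 88 + 0.633333 + 0.004000 = 88.6373333
  N → positive
  Lon: 51 + 46/60 + 29/3600 = 51.7747222
  W ⇒ negate

1. -59.020133, 152.319335
2. 50.243977, 102.343017
3. 73.134102, 73.630533
4. -40.983367, -101.006637
5. 88.637333, -51.774722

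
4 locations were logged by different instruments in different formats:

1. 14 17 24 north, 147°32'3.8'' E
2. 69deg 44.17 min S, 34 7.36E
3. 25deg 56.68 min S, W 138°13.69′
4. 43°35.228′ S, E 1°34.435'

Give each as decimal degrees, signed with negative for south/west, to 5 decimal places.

1. 14.29000, 147.53439
2. -69.73617, 34.12267
3. -25.94467, -138.22817
4. -43.58713, 1.57392

Point 1:
  Latitude: 17′ + 24″ = 17.40000′; 14 + 17.40000/60 = 14.290000
  N ⇒ keep positive
  Lon: 32′ + 3.8″ = 32.06333′; 147 + 32.06333/60 = 147.534389
  E → positive
Point 2:
  Lat: 69 + 44.17/60 = 69.736167
  hemisphere S, so the sign is −
  Longitude: 7.36′ = 0.122667°; total 34.122667
  E ⇒ keep positive
Point 3:
  Lat: 25 + 56.68/60 = 25.944667
  hemisphere S, so the sign is −
  λ: 138 + 13.69/60 = 138.228167
  W ⇒ negate
Point 4:
  φ: 35.228′ = 0.587133°; total 43.587133
  S ⇒ negate
  Lon: 34.435′ = 0.573917°; total 1.573917
  E ⇒ keep positive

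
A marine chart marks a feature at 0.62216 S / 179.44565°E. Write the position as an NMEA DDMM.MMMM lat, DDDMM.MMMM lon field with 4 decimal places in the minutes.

φ: fractional part 0.622160 → 37.329600 minutes
λ: fractional part 0.445650 → 26.739000 minutes

0037.3296,S / 17926.7390,E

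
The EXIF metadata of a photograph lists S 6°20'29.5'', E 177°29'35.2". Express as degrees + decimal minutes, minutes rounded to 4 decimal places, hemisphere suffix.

6° 20.4917′ S, 177° 29.5867′ E

Lat: seconds/60 = 0.49167; minutes = 20 + 0.49167 = 20.491667
Longitude: seconds/60 = 0.58667; minutes = 29 + 0.58667 = 29.586667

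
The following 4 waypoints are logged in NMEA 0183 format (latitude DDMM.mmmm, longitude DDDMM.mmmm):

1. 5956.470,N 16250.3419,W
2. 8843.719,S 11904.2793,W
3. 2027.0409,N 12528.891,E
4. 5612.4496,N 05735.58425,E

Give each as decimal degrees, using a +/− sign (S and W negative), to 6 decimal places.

Point 1:
  Lat: split at 2 digits → 59° and 56.47′; 59 + 56.47/60 = 59.9411667
  N → positive
  λ: degrees = first 3 digits = 162, minutes = 50.3419; 162 + 50.3419/60 = 162.8390317
  W ⇒ negate
Point 2:
  Latitude: split at 2 digits → 88° and 43.719′; 88 + 43.719/60 = 88.7286500
  hemisphere S, so the sign is −
  λ: split at 3 digits → 119° and 4.2793′; 119 + 4.2793/60 = 119.0713217
  W → negative
Point 3:
  Lat: degrees = first 2 digits = 20, minutes = 27.0409; 20 + 27.0409/60 = 20.4506817
  N → positive
  Lon: split at 3 digits → 125° and 28.891′; 125 + 28.891/60 = 125.4815167
  E → positive
Point 4:
  Latitude: degrees = first 2 digits = 56, minutes = 12.4496; 56 + 12.4496/60 = 56.2074933
  N → positive
  Lon: split at 3 digits → 057° and 35.58425′; 57 + 35.58425/60 = 57.5930708
  E ⇒ keep positive

1. 59.941167, -162.839032
2. -88.728650, -119.071322
3. 20.450682, 125.481517
4. 56.207493, 57.593071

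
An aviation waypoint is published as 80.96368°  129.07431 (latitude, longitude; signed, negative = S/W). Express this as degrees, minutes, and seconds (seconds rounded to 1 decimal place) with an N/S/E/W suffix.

Latitude: 0.963680 × 60 = 57.82080′ → 57′, remainder × 60 = 49.248″
λ: 0.074310° → 4.45860′; 0.45860 × 60 = 27.516″

80°57′49.2″ N, 129°04′27.5″ E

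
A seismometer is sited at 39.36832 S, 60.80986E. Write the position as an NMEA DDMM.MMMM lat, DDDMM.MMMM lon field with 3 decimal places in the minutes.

3922.099,S / 06048.592,E

φ: fractional part 0.368320 → 22.09920 minutes
Longitude: minutes = (60.809860 − 60) × 60 = 48.59160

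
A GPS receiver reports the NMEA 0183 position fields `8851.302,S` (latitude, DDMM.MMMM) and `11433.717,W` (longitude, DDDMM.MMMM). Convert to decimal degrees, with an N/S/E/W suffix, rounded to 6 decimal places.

88.855033° S, 114.561950° W

Lat: split at 2 digits → 88° and 51.302′; 88 + 51.302/60 = 88.8550333
Lon: split at 3 digits → 114° and 33.717′; 114 + 33.717/60 = 114.5619500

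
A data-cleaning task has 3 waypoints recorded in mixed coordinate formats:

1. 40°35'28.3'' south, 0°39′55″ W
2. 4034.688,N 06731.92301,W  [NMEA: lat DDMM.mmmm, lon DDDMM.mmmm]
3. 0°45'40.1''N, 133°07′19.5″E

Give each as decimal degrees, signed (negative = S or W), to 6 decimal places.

Point 1:
  φ: 35′ + 28.3″ = 35.47167′; 40 + 35.47167/60 = 40.5911944
  S ⇒ negate
  Longitude: 0° + 39/60 + 55/3600 = 0 + 0.650000 + 0.015278 = 0.6652778
  W ⇒ negate
Point 2:
  Lat: split at 2 digits → 40° and 34.688′; 40 + 34.688/60 = 40.5781333
  N → positive
  Longitude: split at 3 digits → 067° and 31.92301′; 67 + 31.92301/60 = 67.5320502
  hemisphere W, so the sign is −
Point 3:
  Latitude: 45′ + 40.1″ = 45.66833′; 0 + 45.66833/60 = 0.7611389
  N ⇒ keep positive
  λ: 133° + 7/60 + 19.5/3600 = 133 + 0.116667 + 0.005417 = 133.1220833
  E → positive

1. -40.591194, -0.665278
2. 40.578133, -67.532050
3. 0.761139, 133.122083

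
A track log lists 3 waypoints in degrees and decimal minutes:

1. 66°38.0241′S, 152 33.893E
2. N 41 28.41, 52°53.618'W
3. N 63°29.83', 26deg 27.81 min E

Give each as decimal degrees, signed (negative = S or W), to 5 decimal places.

Point 1:
  Latitude: 66 + 38.0241/60 = 66.633735
  S ⇒ negate
  Lon: 33.893′ = 0.564883°; total 152.564883
  E → positive
Point 2:
  Lat: 28.41′ = 0.473500°; total 41.473500
  N ⇒ keep positive
  Lon: 52 + 53.618/60 = 52.893633
  W → negative
Point 3:
  Lat: 29.83′ = 0.497167°; total 63.497167
  N ⇒ keep positive
  Longitude: 27.81′ = 0.463500°; total 26.463500
  E ⇒ keep positive

1. -66.63374, 152.56488
2. 41.47350, -52.89363
3. 63.49717, 26.46350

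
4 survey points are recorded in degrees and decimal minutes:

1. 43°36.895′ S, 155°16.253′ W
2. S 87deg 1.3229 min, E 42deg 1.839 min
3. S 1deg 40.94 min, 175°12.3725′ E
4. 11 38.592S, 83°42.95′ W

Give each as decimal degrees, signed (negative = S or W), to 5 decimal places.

Point 1:
  Latitude: 36.895′ = 0.614917°; total 43.614917
  S ⇒ negate
  Lon: 155 + 16.253/60 = 155.270883
  hemisphere W, so the sign is −
Point 2:
  Lat: 87 + 1.3229/60 = 87.022048
  hemisphere S, so the sign is −
  Lon: 42 + 1.839/60 = 42.030650
  E → positive
Point 3:
  φ: 40.94′ = 0.682333°; total 1.682333
  hemisphere S, so the sign is −
  Longitude: 12.3725′ = 0.206208°; total 175.206208
  E ⇒ keep positive
Point 4:
  Lat: 38.592′ = 0.643200°; total 11.643200
  hemisphere S, so the sign is −
  Lon: 42.95′ = 0.715833°; total 83.715833
  W ⇒ negate

1. -43.61492, -155.27088
2. -87.02205, 42.03065
3. -1.68233, 175.20621
4. -11.64320, -83.71583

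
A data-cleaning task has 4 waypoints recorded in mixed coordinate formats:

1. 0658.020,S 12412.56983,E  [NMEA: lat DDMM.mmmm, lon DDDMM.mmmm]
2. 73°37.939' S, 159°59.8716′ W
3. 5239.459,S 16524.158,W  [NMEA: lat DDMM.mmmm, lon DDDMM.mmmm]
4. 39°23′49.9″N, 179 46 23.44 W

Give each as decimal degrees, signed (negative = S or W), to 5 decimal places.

1. -6.96700, 124.20950
2. -73.63232, -159.99786
3. -52.65765, -165.40263
4. 39.39719, -179.77318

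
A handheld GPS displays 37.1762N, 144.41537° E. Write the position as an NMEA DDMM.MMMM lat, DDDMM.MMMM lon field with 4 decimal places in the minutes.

3710.5720,N / 14424.9222,E

φ: 37° + 0.176200 × 60 = 37° 10.572000′
Longitude: minutes = (144.415370 − 144) × 60 = 24.922200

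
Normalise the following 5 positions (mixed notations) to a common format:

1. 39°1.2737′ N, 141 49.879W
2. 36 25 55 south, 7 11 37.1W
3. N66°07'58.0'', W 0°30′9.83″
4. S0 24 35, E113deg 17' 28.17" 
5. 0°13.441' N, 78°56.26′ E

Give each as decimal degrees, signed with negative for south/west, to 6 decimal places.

1. 39.021228, -141.831317
2. -36.431944, -7.193639
3. 66.132778, -0.502731
4. -0.409722, 113.291158
5. 0.224017, 78.937667

Point 1:
  φ: 1.2737′ = 0.021228°; total 39.0212283
  N → positive
  λ: 49.879′ = 0.831317°; total 141.8313167
  W → negative
Point 2:
  Latitude: 36 + 25/60 + 55/3600 = 36.4319444
  S ⇒ negate
  Longitude: 11′ + 37.1″ = 11.61833′; 7 + 11.61833/60 = 7.1936389
  W → negative
Point 3:
  φ: 66° + 7/60 + 58/3600 = 66 + 0.116667 + 0.016111 = 66.1327778
  N → positive
  λ: 0° + 30/60 + 9.83/3600 = 0 + 0.500000 + 0.002731 = 0.5027306
  hemisphere W, so the sign is −
Point 4:
  φ: 24′ + 35″ = 24.58333′; 0 + 24.58333/60 = 0.4097222
  hemisphere S, so the sign is −
  Longitude: 113 + 17/60 + 28.17/3600 = 113.2911583
  E ⇒ keep positive
Point 5:
  Lat: 13.441′ = 0.224017°; total 0.2240167
  N → positive
  Lon: 56.26′ = 0.937667°; total 78.9376667
  E ⇒ keep positive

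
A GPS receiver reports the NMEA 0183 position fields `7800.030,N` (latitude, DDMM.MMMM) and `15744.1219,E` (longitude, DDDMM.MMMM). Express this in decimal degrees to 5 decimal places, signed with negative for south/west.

Lat: split at 2 digits → 78° and 0.03′; 78 + 0.03/60 = 78.000500
N → positive
Longitude: split at 3 digits → 157° and 44.1219′; 157 + 44.1219/60 = 157.735365
E ⇒ keep positive

78.00050, 157.73537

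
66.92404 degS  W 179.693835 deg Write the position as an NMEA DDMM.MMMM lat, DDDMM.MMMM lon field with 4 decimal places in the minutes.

6655.4424,S / 17941.6301,W

Latitude: fractional part 0.924040 → 55.442400 minutes
λ: 179° + 0.693835 × 60 = 179° 41.630100′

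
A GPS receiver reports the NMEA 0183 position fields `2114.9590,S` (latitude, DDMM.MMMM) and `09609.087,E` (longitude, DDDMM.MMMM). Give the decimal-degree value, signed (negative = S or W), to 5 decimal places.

φ: degrees = first 2 digits = 21, minutes = 14.959; 21 + 14.959/60 = 21.249317
hemisphere S, so the sign is −
Lon: degrees = first 3 digits = 96, minutes = 9.087; 96 + 9.087/60 = 96.151450
E → positive

-21.24932, 96.15145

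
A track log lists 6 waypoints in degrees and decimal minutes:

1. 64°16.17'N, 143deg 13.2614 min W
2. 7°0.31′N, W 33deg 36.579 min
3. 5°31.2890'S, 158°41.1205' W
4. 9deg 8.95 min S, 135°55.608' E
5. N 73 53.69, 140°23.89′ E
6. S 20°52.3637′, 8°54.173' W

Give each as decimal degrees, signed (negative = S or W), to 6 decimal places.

1. 64.269500, -143.221023
2. 7.005167, -33.609650
3. -5.521483, -158.685342
4. -9.149167, 135.926800
5. 73.894833, 140.398167
6. -20.872728, -8.902883

Point 1:
  Lat: 16.17′ = 0.269500°; total 64.2695000
  N ⇒ keep positive
  Lon: 143 + 13.2614/60 = 143.2210233
  W → negative
Point 2:
  Latitude: 7 + 0.31/60 = 7.0051667
  N ⇒ keep positive
  Lon: 33 + 36.579/60 = 33.6096500
  W → negative
Point 3:
  Lat: 5 + 31.289/60 = 5.5214833
  S ⇒ negate
  Lon: 158 + 41.1205/60 = 158.6853417
  W ⇒ negate
Point 4:
  Lat: 8.95′ = 0.149167°; total 9.1491667
  hemisphere S, so the sign is −
  Lon: 55.608′ = 0.926800°; total 135.9268000
  E ⇒ keep positive
Point 5:
  Lat: 73 + 53.69/60 = 73.8948333
  N → positive
  λ: 140 + 23.89/60 = 140.3981667
  E → positive
Point 6:
  Lat: 20 + 52.3637/60 = 20.8727283
  S → negative
  Lon: 8 + 54.173/60 = 8.9028833
  hemisphere W, so the sign is −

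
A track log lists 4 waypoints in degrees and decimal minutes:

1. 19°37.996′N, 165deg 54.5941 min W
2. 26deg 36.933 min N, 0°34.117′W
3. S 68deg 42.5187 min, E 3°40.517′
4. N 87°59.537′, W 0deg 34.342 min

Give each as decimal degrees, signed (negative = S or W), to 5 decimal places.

1. 19.63327, -165.90990
2. 26.61555, -0.56862
3. -68.70865, 3.67528
4. 87.99228, -0.57237

Point 1:
  Lat: 19 + 37.996/60 = 19.633267
  N → positive
  Lon: 165 + 54.5941/60 = 165.909902
  W ⇒ negate
Point 2:
  φ: 36.933′ = 0.615550°; total 26.615550
  N → positive
  Longitude: 34.117′ = 0.568617°; total 0.568617
  W → negative
Point 3:
  φ: 68 + 42.5187/60 = 68.708645
  S ⇒ negate
  λ: 3 + 40.517/60 = 3.675283
  E → positive
Point 4:
  φ: 87 + 59.537/60 = 87.992283
  N → positive
  Longitude: 34.342′ = 0.572367°; total 0.572367
  W ⇒ negate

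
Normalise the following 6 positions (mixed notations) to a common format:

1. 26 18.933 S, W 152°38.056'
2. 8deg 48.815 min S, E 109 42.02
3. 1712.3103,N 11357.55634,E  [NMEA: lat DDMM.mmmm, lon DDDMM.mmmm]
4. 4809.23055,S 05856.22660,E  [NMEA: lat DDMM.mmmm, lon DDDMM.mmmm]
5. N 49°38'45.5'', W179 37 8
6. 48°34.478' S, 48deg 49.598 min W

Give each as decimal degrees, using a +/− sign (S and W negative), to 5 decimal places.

1. -26.31555, -152.63427
2. -8.81358, 109.70033
3. 17.20517, 113.95927
4. -48.15384, 58.93711
5. 49.64597, -179.61889
6. -48.57463, -48.82663

Point 1:
  Lat: 26 + 18.933/60 = 26.315550
  hemisphere S, so the sign is −
  Longitude: 38.056′ = 0.634267°; total 152.634267
  W ⇒ negate
Point 2:
  Lat: 48.815′ = 0.813583°; total 8.813583
  S → negative
  Lon: 109 + 42.02/60 = 109.700333
  E → positive
Point 3:
  Lat: split at 2 digits → 17° and 12.3103′; 17 + 12.3103/60 = 17.205172
  N ⇒ keep positive
  Lon: split at 3 digits → 113° and 57.55634′; 113 + 57.55634/60 = 113.959272
  E → positive
Point 4:
  Lat: split at 2 digits → 48° and 9.23055′; 48 + 9.23055/60 = 48.153843
  S ⇒ negate
  λ: split at 3 digits → 058° and 56.2266′; 58 + 56.2266/60 = 58.937110
  E → positive
Point 5:
  Latitude: 49° + 38/60 + 45.5/3600 = 49 + 0.633333 + 0.012639 = 49.645972
  N → positive
  Lon: 179° + 37/60 + 8/3600 = 179 + 0.616667 + 0.002222 = 179.618889
  W → negative
Point 6:
  φ: 48 + 34.478/60 = 48.574633
  hemisphere S, so the sign is −
  Longitude: 49.598′ = 0.826633°; total 48.826633
  W → negative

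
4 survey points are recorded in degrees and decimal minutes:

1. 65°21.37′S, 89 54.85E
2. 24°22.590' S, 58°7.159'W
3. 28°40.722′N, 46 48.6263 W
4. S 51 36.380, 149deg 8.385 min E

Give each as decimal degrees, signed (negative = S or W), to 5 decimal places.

1. -65.35617, 89.91417
2. -24.37650, -58.11932
3. 28.67870, -46.81044
4. -51.60633, 149.13975

Point 1:
  Lat: 65 + 21.37/60 = 65.356167
  S → negative
  λ: 89 + 54.85/60 = 89.914167
  E → positive
Point 2:
  Lat: 24 + 22.59/60 = 24.376500
  S → negative
  λ: 7.159′ = 0.119317°; total 58.119317
  W → negative
Point 3:
  Latitude: 40.722′ = 0.678700°; total 28.678700
  N → positive
  Lon: 46 + 48.6263/60 = 46.810438
  hemisphere W, so the sign is −
Point 4:
  Lat: 36.38′ = 0.606333°; total 51.606333
  S ⇒ negate
  λ: 149 + 8.385/60 = 149.139750
  E ⇒ keep positive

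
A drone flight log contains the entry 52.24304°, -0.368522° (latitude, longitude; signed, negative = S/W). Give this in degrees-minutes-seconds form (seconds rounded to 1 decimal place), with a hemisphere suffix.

Lat: 0.243040 × 60 = 14.58240′ → 14′, remainder × 60 = 34.944″
Longitude is negative → W; |value| = 0.368522
Lon: whole degrees 0; 22.11132′ → 22′ and 6.679″

52°14′34.9″ N, 0°22′6.7″ W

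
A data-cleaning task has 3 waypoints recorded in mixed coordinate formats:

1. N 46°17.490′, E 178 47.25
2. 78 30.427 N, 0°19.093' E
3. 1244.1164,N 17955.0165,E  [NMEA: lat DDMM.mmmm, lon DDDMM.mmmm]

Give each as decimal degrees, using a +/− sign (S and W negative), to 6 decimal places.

1. 46.291500, 178.787500
2. 78.507117, 0.318217
3. 12.735273, 179.916942

Point 1:
  Lat: 46 + 17.49/60 = 46.2915000
  N → positive
  Lon: 178 + 47.25/60 = 178.7875000
  E ⇒ keep positive
Point 2:
  Latitude: 30.427′ = 0.507117°; total 78.5071167
  N → positive
  λ: 19.093′ = 0.318217°; total 0.3182167
  E → positive
Point 3:
  Lat: degrees = first 2 digits = 12, minutes = 44.1164; 12 + 44.1164/60 = 12.7352733
  N → positive
  Longitude: split at 3 digits → 179° and 55.0165′; 179 + 55.0165/60 = 179.9169417
  E ⇒ keep positive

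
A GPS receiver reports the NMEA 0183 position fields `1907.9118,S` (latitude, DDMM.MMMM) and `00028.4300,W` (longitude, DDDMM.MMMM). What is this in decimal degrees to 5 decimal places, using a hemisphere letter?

19.13186° S, 0.47383° W

φ: split at 2 digits → 19° and 7.9118′; 19 + 7.9118/60 = 19.131863
Longitude: degrees = first 3 digits = 0, minutes = 28.43; 0 + 28.43/60 = 0.473833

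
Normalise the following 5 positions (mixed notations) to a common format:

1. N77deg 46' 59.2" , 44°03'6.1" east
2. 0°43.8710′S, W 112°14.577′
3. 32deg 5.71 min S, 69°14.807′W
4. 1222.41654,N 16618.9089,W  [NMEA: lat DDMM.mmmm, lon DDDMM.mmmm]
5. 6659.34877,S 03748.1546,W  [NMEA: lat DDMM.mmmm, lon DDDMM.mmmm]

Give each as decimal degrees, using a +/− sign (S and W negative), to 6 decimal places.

1. 77.783111, 44.051694
2. -0.731183, -112.242950
3. -32.095167, -69.246783
4. 12.373609, -166.315148
5. -66.989146, -37.802577

Point 1:
  φ: 77 + 46/60 + 59.2/3600 = 77.7831111
  N → positive
  λ: 3′ + 6.1″ = 3.10167′; 44 + 3.10167/60 = 44.0516944
  E ⇒ keep positive
Point 2:
  Latitude: 43.871′ = 0.731183°; total 0.7311833
  hemisphere S, so the sign is −
  Lon: 14.577′ = 0.242950°; total 112.2429500
  W ⇒ negate
Point 3:
  φ: 5.71′ = 0.095167°; total 32.0951667
  S → negative
  Longitude: 14.807′ = 0.246783°; total 69.2467833
  W → negative
Point 4:
  φ: degrees = first 2 digits = 12, minutes = 22.41654; 12 + 22.41654/60 = 12.3736090
  N → positive
  Longitude: split at 3 digits → 166° and 18.9089′; 166 + 18.9089/60 = 166.3151483
  hemisphere W, so the sign is −
Point 5:
  Lat: degrees = first 2 digits = 66, minutes = 59.34877; 66 + 59.34877/60 = 66.9891462
  hemisphere S, so the sign is −
  λ: split at 3 digits → 037° and 48.1546′; 37 + 48.1546/60 = 37.8025767
  W → negative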